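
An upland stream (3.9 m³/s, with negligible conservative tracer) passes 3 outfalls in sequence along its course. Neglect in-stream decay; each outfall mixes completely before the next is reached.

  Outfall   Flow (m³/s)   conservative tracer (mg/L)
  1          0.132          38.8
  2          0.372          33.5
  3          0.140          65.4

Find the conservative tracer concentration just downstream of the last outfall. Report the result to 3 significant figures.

5.88 mg/L

Outfall 1: combined Q = 4.032 m³/s; C = (3.900·0 + 0.1320·38.80)/4.032 = 1.270 mg/L.
Outfall 2: combined Q = 4.404 m³/s; C = (4.032·1.270 + 0.3720·33.50)/4.404 = 3.993 mg/L.
Outfall 3: combined Q = 4.544 m³/s; C = (4.404·3.993 + 0.1400·65.40)/4.544 = 5.885 mg/L.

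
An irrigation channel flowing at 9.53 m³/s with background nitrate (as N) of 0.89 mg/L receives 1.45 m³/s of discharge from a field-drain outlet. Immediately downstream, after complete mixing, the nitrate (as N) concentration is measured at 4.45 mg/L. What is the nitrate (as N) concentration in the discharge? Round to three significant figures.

Mass balance: 9.530·0.8900 + 1.450·Cₑ = 10.98·4.450
→ Cₑ = (10.98·4.450 − 9.530·0.8900) / 1.450 = 27.85 mg/L.

27.8 mg/L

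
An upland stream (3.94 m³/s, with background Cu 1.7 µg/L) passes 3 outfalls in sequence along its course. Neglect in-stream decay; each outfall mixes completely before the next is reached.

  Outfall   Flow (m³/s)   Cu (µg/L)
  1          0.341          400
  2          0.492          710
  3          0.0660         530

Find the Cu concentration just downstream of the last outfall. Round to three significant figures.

Outfall 1: combined Q = 4.281 m³/s; C = (3.940·1.700 + 0.3410·400.0)/4.281 = 33.43 µg/L.
Outfall 2: combined Q = 4.773 m³/s; C = (4.281·33.43 + 0.4920·710.0)/4.773 = 103.2 µg/L.
Outfall 3: combined Q = 4.839 m³/s; C = (4.773·103.2 + 0.06600·530.0)/4.839 = 109.0 µg/L.

109 µg/L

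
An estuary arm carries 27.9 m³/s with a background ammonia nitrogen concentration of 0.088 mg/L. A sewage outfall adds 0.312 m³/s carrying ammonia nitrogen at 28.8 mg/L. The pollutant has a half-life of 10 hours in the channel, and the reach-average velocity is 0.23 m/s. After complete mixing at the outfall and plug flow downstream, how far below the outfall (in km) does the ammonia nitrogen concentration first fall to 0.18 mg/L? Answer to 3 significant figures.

Flow-weighted average: C = (27.90·0.08800 + 0.3120·28.80) / 28.21 = 11.44/28.21 = 0.4055 mg/L.
Half-life 10 h → k = ln 2 / 10 = 0.06931 h⁻¹ = 1.664 d⁻¹.
Set 0.4055·exp(−k·t) = 0.18 → t = ln(0.4055/0.18)/k = 42190 s = 11.72 h.
Distance = v·t = 0.23·42190 = 9703 m = 9.703 km.

9.70 km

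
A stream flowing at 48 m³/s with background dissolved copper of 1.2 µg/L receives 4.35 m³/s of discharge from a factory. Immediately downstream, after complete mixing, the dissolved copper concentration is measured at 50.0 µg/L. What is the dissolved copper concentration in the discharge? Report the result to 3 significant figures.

588 µg/L

Mass balance: 48.00·1.200 + 4.350·Cₑ = 52.35·50.00
→ Cₑ = (52.35·50.00 − 48.00·1.200) / 4.350 = 588.5 µg/L.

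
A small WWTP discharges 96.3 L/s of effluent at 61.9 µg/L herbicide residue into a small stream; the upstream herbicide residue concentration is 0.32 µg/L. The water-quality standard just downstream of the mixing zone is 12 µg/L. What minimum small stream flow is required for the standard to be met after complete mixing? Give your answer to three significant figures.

Set C_mix = 12: (Q·0.3200 + 96.30·61.90) / (Q + 96.30) = 12
→ Q = 96.30·(61.90 − 12)/(12 − 0.3200) = 411.4 L/s.

411 L/s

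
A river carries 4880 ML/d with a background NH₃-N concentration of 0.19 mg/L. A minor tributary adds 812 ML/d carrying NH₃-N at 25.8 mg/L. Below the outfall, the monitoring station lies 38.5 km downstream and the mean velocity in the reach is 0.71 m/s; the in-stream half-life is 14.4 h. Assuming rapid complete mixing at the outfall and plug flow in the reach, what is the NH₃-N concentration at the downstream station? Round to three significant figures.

Conservation of mass: C = (4880·0.1900 + 812.0·25.80) / 5692 = 21880/5692 = 3.843 mg/L.
Travel time t = 38.5·1000 / 0.71 = 54230 s = 15.06 h.
Half-life 14.4 h → k = ln 2 / 14.4 = 0.04814 h⁻¹ = 1.155 d⁻¹.
Decay over the reach: 3.843·exp(−kt) = 3.843·0.4843 = 1.861 mg/L.

1.86 mg/L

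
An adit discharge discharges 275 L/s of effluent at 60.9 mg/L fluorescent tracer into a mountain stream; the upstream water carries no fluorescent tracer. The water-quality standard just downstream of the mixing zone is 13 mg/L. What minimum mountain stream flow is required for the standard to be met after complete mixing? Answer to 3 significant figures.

Set C_mix = 13: (Q·0 + 275.0·60.90) / (Q + 275.0) = 13
→ Q = 275.0·(60.90 − 13)/(13 − 0) = 1013 L/s.

1010 L/s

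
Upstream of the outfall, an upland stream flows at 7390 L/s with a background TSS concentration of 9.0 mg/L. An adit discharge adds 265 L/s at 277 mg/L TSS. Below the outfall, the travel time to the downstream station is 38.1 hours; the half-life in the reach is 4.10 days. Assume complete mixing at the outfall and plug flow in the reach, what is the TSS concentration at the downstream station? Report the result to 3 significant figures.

14.0 mg/L

Conservation of mass: C = (7390·9.000 + 265.0·277.0) / 7655 = 139900/7655 = 18.28 mg/L.
Half-life 4.10 d → k = ln 2 / 4.10 = 0.1691 d⁻¹.
First-order decay: C = 18.28·exp(−k·t) = 18.28·0.7646 = 13.98 mg/L.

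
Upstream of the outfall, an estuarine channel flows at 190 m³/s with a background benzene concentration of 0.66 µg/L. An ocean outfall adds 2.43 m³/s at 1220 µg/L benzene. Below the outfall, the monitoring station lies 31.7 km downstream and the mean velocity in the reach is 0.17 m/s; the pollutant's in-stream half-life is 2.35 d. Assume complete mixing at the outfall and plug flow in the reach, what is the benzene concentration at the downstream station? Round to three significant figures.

Mixed concentration C = ΣQC/ΣQ = (190.0·0.6600 + 2.430·1220) / 192.4 = 3090/192.4 = 16.06 µg/L.
Travel time t = 31.7·1000 / 0.17 = 186500 s = 51.80 h.
Half-life 2.35 d → k = ln 2 / 2.35 = 0.2950 d⁻¹.
Decay over the reach: 16.06·exp(−kt) = 16.06·0.5291 = 8.496 µg/L.

8.50 µg/L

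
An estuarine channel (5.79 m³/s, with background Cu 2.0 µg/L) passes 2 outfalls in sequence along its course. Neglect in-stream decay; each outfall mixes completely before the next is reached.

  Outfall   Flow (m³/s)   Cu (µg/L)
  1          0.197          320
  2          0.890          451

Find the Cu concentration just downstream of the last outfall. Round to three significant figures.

69.2 µg/L

Outfall 1: combined Q = 5.987 m³/s; C = (5.790·2.000 + 0.1970·320.0)/5.987 = 12.46 µg/L.
Outfall 2: combined Q = 6.877 m³/s; C = (5.987·12.46 + 0.8900·451.0)/6.877 = 69.22 µg/L.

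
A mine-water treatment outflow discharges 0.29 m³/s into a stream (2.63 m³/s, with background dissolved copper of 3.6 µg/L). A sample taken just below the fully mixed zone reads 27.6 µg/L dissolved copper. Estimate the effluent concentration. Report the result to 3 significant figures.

245 µg/L

Mass balance: 2.630·3.600 + 0.2900·Cₑ = 2.920·27.60
→ Cₑ = (2.920·27.60 − 2.630·3.600) / 0.2900 = 245.3 µg/L.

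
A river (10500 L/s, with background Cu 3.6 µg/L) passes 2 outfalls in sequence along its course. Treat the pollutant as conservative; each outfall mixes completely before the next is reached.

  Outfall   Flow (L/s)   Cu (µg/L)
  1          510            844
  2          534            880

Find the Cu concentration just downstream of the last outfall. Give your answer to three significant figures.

81.3 µg/L

Outfall 1: combined Q = 11010 L/s; C = (10500·3.600 + 510.0·844.0)/11010 = 42.53 µg/L.
Outfall 2: combined Q = 11540 L/s; C = (11010·42.53 + 534.0·880.0)/11540 = 81.27 µg/L.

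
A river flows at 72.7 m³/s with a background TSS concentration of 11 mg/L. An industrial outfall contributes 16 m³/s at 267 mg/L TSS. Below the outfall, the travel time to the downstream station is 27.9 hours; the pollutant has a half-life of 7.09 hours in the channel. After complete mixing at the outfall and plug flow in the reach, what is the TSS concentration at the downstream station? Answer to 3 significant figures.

Mass balance: C = (72.70·11.00 + 16.00·267.0) / 88.70 = 5072/88.70 = 57.18 mg/L.
Half-life 7.09 h → k = ln 2 / 7.09 = 0.09776 h⁻¹ = 2.346 d⁻¹.
After decay, C = 57.18 × e^(−kt) = 57.18 × 0.06537 = 3.738 mg/L.

3.74 mg/L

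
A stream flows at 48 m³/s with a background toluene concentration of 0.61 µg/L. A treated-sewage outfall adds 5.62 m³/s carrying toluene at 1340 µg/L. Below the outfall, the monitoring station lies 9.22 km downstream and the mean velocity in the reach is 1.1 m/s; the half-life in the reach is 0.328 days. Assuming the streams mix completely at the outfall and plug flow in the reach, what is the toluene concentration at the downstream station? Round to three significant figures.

115 µg/L

Flow-weighted average: C = (48.00·0.6100 + 5.620·1340) / 53.62 = 7560/53.62 = 141.0 µg/L.
Travel time t = 9.22·1000 / 1.1 = 8382 s = 2.328 h.
Half-life 0.328 d → k = ln 2 / 0.328 = 2.113 d⁻¹.
Decay over the reach: 141.0·exp(−kt) = 141.0·0.8146 = 114.9 µg/L.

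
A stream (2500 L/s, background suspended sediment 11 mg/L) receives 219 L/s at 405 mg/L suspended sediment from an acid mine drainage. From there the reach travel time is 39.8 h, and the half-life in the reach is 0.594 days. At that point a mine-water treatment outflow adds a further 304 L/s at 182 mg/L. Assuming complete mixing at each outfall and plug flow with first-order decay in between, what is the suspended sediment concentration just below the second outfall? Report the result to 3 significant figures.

23.9 mg/L

Flow-weighted average: C = (2500·11.00 + 219.0·405.0) / 2719 = 116200/2719 = 42.73 mg/L; combined flow 2719 L/s.
Half-life 0.594 d → k = ln 2 / 0.594 = 1.167 d⁻¹.
After decay, C = 42.73 × e^(−kt) = 42.73 × 0.1444 = 6.171 mg/L.
Second outfall: C = (2719·6.171 + 304.0·182.0)/3023 = 23.85 mg/L.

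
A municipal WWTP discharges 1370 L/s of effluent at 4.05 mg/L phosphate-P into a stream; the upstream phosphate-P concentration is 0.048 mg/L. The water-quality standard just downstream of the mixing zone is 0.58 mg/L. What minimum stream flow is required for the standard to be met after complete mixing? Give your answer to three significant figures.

8940 L/s

Set C_mix = 0.58: (Q·0.04800 + 1370·4.050) / (Q + 1370) = 0.58
→ Q = 1370·(4.050 − 0.58)/(0.58 − 0.04800) = 8936 L/s.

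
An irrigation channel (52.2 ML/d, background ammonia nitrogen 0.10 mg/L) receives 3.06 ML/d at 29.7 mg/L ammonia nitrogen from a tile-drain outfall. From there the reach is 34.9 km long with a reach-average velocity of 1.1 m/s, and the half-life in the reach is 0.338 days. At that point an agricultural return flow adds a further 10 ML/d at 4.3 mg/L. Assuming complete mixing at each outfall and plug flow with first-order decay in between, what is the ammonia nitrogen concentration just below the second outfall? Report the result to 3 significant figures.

1.35 mg/L

Flow-weighted average: C = (52.20·0.1000 + 3.060·29.70) / 55.26 = 96.10/55.26 = 1.739 mg/L; combined flow 55.26 ML/d.
Travel time t = 34.9·1000 / 1.1 = 31730 s = 8.813 h.
Half-life 0.338 d → k = ln 2 / 0.338 = 2.051 d⁻¹.
Decay over the reach: 1.739·exp(−kt) = 1.739·0.4709 = 0.8190 mg/L.
At the second outfall, C = (55.26·0.8190 + 10.00·4.300) / (55.26 + 10.00) = 1.352 mg/L.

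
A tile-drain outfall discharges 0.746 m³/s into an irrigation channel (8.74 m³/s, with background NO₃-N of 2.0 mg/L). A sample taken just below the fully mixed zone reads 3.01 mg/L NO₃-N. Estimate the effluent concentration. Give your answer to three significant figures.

Mass balance: 8.740·2.000 + 0.7460·Cₑ = 9.486·3.010
→ Cₑ = (9.486·3.010 − 8.740·2.000) / 0.7460 = 14.84 mg/L.

14.8 mg/L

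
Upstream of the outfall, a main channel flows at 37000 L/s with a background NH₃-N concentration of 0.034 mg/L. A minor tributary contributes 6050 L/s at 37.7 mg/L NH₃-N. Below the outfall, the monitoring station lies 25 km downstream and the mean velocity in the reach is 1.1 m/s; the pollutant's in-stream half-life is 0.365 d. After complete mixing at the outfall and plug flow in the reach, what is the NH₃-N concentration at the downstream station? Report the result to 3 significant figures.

3.23 mg/L

After mixing, C = (37000·0.03400 + 6050·37.70) / 43050 = 229300/43050 = 5.327 mg/L.
Travel time t = 25·1000 / 1.1 = 22730 s = 6.313 h.
Half-life 0.365 d → k = ln 2 / 0.365 = 1.899 d⁻¹.
Decay over the reach: 5.327·exp(−kt) = 5.327·0.6068 = 3.233 mg/L.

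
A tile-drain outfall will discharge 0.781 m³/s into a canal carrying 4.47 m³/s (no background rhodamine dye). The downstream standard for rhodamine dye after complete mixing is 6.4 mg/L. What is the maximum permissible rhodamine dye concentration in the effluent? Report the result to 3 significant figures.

At the limit, (Qr·Cr + Qe·Cₑ)/(Qr + Qe) = 6.4:
Cₑ = (5.251·6.4 − 4.470·0) / 0.7810 = 43.03 mg/L.

43.0 mg/L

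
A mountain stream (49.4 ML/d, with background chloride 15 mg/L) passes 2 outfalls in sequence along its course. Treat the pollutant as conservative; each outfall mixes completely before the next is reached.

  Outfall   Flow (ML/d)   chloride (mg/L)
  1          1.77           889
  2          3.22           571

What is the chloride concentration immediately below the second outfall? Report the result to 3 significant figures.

76.4 mg/L

After outfall 1: Q = 49.40 + 1.770 = 51.17 ML/d; C = (49.40·15.00 + 1.770·889.0)/51.17 = 45.23 mg/L.
After outfall 2: Q = 51.17 + 3.220 = 54.39 ML/d; C = (51.17·45.23 + 3.220·571.0)/54.39 = 76.36 mg/L.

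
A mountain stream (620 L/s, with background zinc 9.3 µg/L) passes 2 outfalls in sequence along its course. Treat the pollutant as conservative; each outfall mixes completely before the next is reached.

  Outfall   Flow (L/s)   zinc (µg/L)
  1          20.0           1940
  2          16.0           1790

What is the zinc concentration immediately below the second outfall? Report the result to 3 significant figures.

112 µg/L

After outfall 1: Q = 620.0 + 20.00 = 640.0 L/s; C = (620.0·9.300 + 20.00·1940)/640.0 = 69.63 µg/L.
After outfall 2: Q = 640.0 + 16.00 = 656.0 L/s; C = (640.0·69.63 + 16.00·1790)/656.0 = 111.6 µg/L.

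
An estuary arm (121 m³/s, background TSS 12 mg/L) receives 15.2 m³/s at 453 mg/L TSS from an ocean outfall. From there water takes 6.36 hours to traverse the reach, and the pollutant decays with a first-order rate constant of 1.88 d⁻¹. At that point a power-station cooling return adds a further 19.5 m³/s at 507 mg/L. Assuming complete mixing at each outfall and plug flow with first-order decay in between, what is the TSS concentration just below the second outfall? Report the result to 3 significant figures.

Mass balance: C = (121.0·12.00 + 15.20·453.0) / 136.2 = 8338/136.2 = 61.22 mg/L; combined flow 136.2 m³/s.
After decay, C = 61.22 × e^(−kt) = 61.22 × 0.6076 = 37.20 mg/L.
Second outfall: C = (136.2·37.20 + 19.50·507.0)/155.7 = 96.03 mg/L.

96.0 mg/L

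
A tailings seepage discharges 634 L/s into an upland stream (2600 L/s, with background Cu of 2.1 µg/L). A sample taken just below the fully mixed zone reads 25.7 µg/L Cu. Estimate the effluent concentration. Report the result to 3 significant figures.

122 µg/L

Mass balance: 2600·2.100 + 634.0·Cₑ = 3234·25.70
→ Cₑ = (3234·25.70 − 2600·2.100) / 634.0 = 122.5 µg/L.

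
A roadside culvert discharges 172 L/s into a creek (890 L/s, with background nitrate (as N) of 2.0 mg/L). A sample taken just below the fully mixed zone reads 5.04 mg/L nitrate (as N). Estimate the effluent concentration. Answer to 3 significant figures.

Mass balance: 890.0·2.000 + 172.0·Cₑ = 1062·5.040
→ Cₑ = (1062·5.040 − 890.0·2.000) / 172.0 = 20.77 mg/L.

20.8 mg/L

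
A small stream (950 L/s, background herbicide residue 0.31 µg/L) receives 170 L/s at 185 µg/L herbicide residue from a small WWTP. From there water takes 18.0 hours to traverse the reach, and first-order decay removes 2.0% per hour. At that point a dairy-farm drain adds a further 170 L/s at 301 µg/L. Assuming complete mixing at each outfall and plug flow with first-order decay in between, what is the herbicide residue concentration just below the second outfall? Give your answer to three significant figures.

Conservation of mass: C = (950.0·0.3100 + 170.0·185.0) / 1120 = 31740/1120 = 28.34 µg/L; combined flow 1120 L/s.
2.0%/h lost → k = −ln(1 − 0.02) = 0.02020 h⁻¹.
After decay, C = 28.34 × e^(−kt) = 28.34 × 0.6951 = 19.70 µg/L.
Second outfall: C = (1120·19.70 + 170.0·301.0)/1290 = 56.77 µg/L.

56.8 µg/L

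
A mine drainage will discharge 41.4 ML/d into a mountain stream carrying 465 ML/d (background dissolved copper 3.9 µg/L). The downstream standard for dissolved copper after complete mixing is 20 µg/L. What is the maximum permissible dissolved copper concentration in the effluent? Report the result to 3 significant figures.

201 µg/L

At the limit, (Qr·Cr + Qe·Cₑ)/(Qr + Qe) = 20:
Cₑ = (506.4·20 − 465.0·3.900) / 41.40 = 200.8 µg/L.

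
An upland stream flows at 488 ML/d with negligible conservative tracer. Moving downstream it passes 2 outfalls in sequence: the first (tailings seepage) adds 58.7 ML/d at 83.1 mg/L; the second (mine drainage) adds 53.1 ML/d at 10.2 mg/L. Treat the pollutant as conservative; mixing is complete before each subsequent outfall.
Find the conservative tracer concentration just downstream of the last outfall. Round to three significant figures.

9.04 mg/L

Outfall 1: combined Q = 546.7 ML/d; C = (488.0·0 + 58.70·83.10)/546.7 = 8.923 mg/L.
Outfall 2: combined Q = 599.8 ML/d; C = (546.7·8.923 + 53.10·10.20)/599.8 = 9.036 mg/L.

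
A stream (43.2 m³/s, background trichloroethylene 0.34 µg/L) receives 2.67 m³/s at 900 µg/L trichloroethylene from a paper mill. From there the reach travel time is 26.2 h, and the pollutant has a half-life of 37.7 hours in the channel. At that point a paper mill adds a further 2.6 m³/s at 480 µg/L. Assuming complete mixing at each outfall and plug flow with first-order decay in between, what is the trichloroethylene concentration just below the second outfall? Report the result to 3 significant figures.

Mixed concentration C = ΣQC/ΣQ = (43.20·0.3400 + 2.670·900.0) / 45.87 = 2418/45.87 = 52.71 µg/L; combined flow 45.87 m³/s.
Half-life 37.7 h → k = ln 2 / 37.7 = 0.01839 h⁻¹ = 0.4413 d⁻¹.
Decay over the reach: 52.71·exp(−kt) = 52.71·0.6177 = 32.56 µg/L.
Second outfall: C = (45.87·32.56 + 2.600·480.0)/48.47 = 56.56 µg/L.

56.6 µg/L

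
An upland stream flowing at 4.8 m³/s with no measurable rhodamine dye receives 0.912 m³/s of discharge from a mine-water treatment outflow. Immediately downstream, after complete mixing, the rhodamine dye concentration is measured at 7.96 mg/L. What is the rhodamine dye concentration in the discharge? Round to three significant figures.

Mass balance: 4.800·0 + 0.9120·Cₑ = 5.712·7.960
→ Cₑ = (5.712·7.960 − 4.800·0) / 0.9120 = 49.85 mg/L.

49.9 mg/L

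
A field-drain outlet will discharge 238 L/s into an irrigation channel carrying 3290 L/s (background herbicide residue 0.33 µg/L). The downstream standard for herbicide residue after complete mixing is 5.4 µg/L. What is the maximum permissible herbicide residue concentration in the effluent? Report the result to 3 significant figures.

75.5 µg/L

At the limit, (Qr·Cr + Qe·Cₑ)/(Qr + Qe) = 5.4:
Cₑ = (3528·5.4 − 3290·0.3300) / 238.0 = 75.49 µg/L.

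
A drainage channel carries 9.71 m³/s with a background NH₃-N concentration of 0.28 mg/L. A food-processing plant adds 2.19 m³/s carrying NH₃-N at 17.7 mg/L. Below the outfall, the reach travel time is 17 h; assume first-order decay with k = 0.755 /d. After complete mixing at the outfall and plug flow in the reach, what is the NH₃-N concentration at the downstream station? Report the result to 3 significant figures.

Mixed concentration C = ΣQC/ΣQ = (9.710·0.2800 + 2.190·17.70) / 11.90 = 41.48/11.90 = 3.486 mg/L.
Decay over the reach: 3.486·exp(−kt) = 3.486·0.5858 = 2.042 mg/L.

2.04 mg/L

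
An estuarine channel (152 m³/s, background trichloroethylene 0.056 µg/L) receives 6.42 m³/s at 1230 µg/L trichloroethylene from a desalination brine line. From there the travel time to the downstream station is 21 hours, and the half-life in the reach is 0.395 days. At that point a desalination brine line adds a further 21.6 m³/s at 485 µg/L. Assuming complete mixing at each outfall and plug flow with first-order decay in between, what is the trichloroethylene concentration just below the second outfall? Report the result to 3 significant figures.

67.7 µg/L

After mixing, C = (152.0·0.05600 + 6.420·1230) / 158.4 = 7905/158.4 = 49.90 µg/L; combined flow 158.4 m³/s.
Half-life 0.395 d → k = ln 2 / 0.395 = 1.755 d⁻¹.
Decay over the reach: 49.90·exp(−kt) = 49.90·0.2154 = 10.75 µg/L.
Second outfall: C = (158.4·10.75 + 21.60·485.0)/180.0 = 67.65 µg/L.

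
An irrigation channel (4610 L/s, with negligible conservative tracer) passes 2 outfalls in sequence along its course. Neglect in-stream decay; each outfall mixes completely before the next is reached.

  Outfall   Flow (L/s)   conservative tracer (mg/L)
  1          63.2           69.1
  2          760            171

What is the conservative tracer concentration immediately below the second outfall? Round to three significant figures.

24.7 mg/L

After outfall 1: Q = 4610 + 63.20 = 4673 L/s; C = (4610·0 + 63.20·69.10)/4673 = 0.9345 mg/L.
After outfall 2: Q = 4673 + 760.0 = 5433 L/s; C = (4673·0.9345 + 760.0·171.0)/5433 = 24.72 mg/L.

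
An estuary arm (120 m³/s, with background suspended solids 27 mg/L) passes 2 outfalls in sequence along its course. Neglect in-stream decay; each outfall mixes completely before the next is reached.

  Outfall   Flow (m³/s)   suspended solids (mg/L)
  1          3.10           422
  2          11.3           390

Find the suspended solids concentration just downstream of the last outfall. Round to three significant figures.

66.6 mg/L

Outfall 1: combined Q = 123.1 m³/s; C = (120.0·27.00 + 3.100·422.0)/123.1 = 36.95 mg/L.
Outfall 2: combined Q = 134.4 m³/s; C = (123.1·36.95 + 11.30·390.0)/134.4 = 66.63 mg/L.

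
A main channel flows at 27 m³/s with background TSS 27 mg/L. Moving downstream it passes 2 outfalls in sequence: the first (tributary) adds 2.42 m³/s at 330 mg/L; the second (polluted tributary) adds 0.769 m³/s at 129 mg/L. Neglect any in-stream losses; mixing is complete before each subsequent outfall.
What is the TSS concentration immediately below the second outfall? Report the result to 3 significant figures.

Outfall 1: combined Q = 29.42 m³/s; C = (27.00·27.00 + 2.420·330.0)/29.42 = 51.92 mg/L.
Outfall 2: combined Q = 30.19 m³/s; C = (29.42·51.92 + 0.7690·129.0)/30.19 = 53.89 mg/L.

53.9 mg/L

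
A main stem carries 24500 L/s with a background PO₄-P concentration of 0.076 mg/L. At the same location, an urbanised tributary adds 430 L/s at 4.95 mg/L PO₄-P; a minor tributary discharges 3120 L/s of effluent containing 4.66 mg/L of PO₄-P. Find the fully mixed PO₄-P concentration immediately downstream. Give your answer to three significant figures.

Flow-weighted average: C = (24500·0.07600 + 430.0·4.950 + 3120·4.660) / 28050 = 18530/28050 = 0.6606 mg/L.

0.661 mg/L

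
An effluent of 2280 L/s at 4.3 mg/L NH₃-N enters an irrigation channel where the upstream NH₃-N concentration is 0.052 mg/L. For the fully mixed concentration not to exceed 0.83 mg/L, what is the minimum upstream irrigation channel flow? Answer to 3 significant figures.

Set C_mix = 0.83: (Q·0.05200 + 2280·4.300) / (Q + 2280) = 0.83
→ Q = 2280·(4.300 − 0.83)/(0.83 − 0.05200) = 10170 L/s.

10200 L/s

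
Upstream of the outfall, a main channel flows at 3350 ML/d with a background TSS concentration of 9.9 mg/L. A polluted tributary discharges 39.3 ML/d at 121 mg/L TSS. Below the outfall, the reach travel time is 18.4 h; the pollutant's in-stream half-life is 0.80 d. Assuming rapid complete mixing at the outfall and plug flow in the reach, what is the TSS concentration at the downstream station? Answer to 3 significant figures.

5.76 mg/L

Conservation of mass: C = (3350·9.900 + 39.30·121.0) / 3389 = 37920/3389 = 11.19 mg/L.
Half-life 0.80 d → k = ln 2 / 0.80 = 0.8664 d⁻¹.
First-order decay: C = 11.19·exp(−k·t) = 11.19·0.5147 = 5.758 mg/L.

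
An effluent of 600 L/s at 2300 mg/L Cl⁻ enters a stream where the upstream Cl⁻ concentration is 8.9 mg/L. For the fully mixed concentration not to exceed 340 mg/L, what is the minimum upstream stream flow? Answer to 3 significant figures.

Set C_mix = 340: (Q·8.900 + 600.0·2300) / (Q + 600.0) = 340
→ Q = 600.0·(2300 − 340)/(340 − 8.900) = 3552 L/s.

3550 L/s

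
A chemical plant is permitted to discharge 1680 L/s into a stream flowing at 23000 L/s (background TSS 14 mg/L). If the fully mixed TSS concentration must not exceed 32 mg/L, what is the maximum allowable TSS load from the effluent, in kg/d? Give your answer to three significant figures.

40400 kg/d

Mass balance at the limit: 23000·14.00 + 1680·Cₑ = 24680·32 → Cₑ = 278.4 mg/L.
1680 L/s = 1.680 m³/s. Load = 1.680 m³/s × 278.4 g/m³ × 86 400 s/d = 40410 kg/d.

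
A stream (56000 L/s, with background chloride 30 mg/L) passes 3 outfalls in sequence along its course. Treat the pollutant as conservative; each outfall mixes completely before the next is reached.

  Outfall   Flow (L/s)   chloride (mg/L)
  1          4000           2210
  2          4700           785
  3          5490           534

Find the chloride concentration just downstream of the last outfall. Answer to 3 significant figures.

After outfall 1: Q = 56000 + 4000 = 60000 L/s; C = (56000·30.00 + 4000·2210)/60000 = 175.3 mg/L.
After outfall 2: Q = 60000 + 4700 = 64700 L/s; C = (60000·175.3 + 4700·785.0)/64700 = 219.6 mg/L.
After outfall 3: Q = 64700 + 5490 = 70190 L/s; C = (64700·219.6 + 5490·534.0)/70190 = 244.2 mg/L.

244 mg/L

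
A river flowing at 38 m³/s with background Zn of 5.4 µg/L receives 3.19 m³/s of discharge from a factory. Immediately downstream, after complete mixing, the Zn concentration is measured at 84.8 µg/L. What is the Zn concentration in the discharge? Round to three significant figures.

Mass balance: 38.00·5.400 + 3.190·Cₑ = 41.19·84.80
→ Cₑ = (41.19·84.80 − 38.00·5.400) / 3.190 = 1031 µg/L.

1030 µg/L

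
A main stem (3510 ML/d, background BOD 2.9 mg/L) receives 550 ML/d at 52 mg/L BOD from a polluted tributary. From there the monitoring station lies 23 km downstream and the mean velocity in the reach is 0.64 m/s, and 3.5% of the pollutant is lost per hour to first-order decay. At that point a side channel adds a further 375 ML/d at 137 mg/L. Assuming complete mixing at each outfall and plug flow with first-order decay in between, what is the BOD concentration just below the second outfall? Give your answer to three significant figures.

Conservation of mass: C = (3510·2.900 + 550.0·52.00) / 4060 = 38780/4060 = 9.551 mg/L; combined flow 4060 ML/d.
Travel time t = 23·1000 / 0.64 = 35940 s = 9.983 h.
3.5%/h lost → k = −ln(1 − 0.035) = 0.03563 h⁻¹.
First-order decay: C = 9.551·exp(−k·t) = 9.551·0.7007 = 6.693 mg/L.
Second outfall: C = (4060·6.693 + 375.0·137.0)/4435 = 17.71 mg/L.

17.7 mg/L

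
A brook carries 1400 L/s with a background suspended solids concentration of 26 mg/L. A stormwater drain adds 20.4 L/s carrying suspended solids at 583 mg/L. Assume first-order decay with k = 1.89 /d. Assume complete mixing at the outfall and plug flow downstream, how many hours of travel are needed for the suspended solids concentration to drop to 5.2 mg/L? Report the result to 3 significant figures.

23.8 h

After mixing, C = (1400·26.00 + 20.40·583.0) / 1420 = 48290/1420 = 34.00 mg/L.
34.00·exp(−k·t) = 5.2 → t = ln(34.00/5.2)/k = 85840 s = 23.84 h.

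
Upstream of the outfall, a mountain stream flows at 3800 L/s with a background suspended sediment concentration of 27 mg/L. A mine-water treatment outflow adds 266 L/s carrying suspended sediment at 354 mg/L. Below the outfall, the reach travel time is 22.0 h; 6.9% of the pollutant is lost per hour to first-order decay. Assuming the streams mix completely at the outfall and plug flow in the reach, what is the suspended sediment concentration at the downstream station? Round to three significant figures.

10.0 mg/L

After mixing, C = (3800·27.00 + 266.0·354.0) / 4066 = 196800/4066 = 48.39 mg/L.
6.9%/h lost → k = −ln(1 − 0.069) = 0.07150 h⁻¹.
After decay, C = 48.39 × e^(−kt) = 48.39 × 0.2074 = 10.04 mg/L.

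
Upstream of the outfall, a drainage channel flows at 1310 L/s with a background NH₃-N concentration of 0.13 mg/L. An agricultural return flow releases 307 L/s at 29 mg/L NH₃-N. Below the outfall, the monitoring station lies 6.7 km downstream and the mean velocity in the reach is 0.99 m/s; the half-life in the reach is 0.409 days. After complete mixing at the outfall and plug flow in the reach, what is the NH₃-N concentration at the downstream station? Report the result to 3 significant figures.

4.91 mg/L

Mixed concentration C = ΣQC/ΣQ = (1310·0.1300 + 307.0·29.00) / 1617 = 9073/1617 = 5.611 mg/L.
Travel time t = 6.7·1000 / 0.99 = 6768 s = 1.880 h.
Half-life 0.409 d → k = ln 2 / 0.409 = 1.695 d⁻¹.
Applying C = C₀e^(−kt): 5.611 × 0.8757 = 4.914 mg/L.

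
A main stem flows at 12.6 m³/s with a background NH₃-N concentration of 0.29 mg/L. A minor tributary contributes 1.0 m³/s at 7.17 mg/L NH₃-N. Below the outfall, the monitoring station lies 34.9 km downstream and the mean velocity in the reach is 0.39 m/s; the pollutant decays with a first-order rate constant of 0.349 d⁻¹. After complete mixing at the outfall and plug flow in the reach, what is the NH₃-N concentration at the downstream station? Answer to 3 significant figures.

0.554 mg/L

After mixing, C = (12.60·0.2900 + 1.000·7.170) / 13.60 = 10.82/13.60 = 0.7959 mg/L.
Travel time t = 34.9·1000 / 0.39 = 89490 s = 24.86 h.
Applying C = C₀e^(−kt): 0.7959 × 0.6967 = 0.5545 mg/L.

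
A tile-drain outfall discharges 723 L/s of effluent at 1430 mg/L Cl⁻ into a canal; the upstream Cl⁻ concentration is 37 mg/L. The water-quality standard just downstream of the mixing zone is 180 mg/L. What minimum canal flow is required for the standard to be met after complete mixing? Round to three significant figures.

6320 L/s

Set C_mix = 180: (Q·37.00 + 723.0·1430) / (Q + 723.0) = 180
→ Q = 723.0·(1430 − 180)/(180 − 37.00) = 6320 L/s.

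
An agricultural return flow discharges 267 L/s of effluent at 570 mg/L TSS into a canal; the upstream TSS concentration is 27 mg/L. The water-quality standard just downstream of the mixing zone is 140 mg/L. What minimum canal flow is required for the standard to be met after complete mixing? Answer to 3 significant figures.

Set C_mix = 140: (Q·27.00 + 267.0·570.0) / (Q + 267.0) = 140
→ Q = 267.0·(570.0 − 140)/(140 − 27.00) = 1016 L/s.

1020 L/s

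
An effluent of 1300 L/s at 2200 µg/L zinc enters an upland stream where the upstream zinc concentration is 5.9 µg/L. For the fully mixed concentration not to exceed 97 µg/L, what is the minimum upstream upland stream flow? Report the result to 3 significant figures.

Set C_mix = 97: (Q·5.900 + 1300·2200) / (Q + 1300) = 97
→ Q = 1300·(2200 − 97)/(97 − 5.900) = 30010 L/s.

30000 L/s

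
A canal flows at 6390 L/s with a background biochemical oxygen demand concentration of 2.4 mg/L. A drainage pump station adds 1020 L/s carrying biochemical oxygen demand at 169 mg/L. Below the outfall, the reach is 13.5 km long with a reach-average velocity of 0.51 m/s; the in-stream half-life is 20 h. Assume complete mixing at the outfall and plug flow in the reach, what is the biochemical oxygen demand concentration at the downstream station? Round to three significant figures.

Mass balance: C = (6390·2.400 + 1020·169.0) / 7410 = 187700/7410 = 25.33 mg/L.
Travel time t = 13.5·1000 / 0.51 = 26470 s = 7.353 h.
Half-life 20 h → k = ln 2 / 20 = 0.03466 h⁻¹ = 0.8318 d⁻¹.
After decay, C = 25.33 × e^(−kt) = 25.33 × 0.7750 = 19.63 mg/L.

19.6 mg/L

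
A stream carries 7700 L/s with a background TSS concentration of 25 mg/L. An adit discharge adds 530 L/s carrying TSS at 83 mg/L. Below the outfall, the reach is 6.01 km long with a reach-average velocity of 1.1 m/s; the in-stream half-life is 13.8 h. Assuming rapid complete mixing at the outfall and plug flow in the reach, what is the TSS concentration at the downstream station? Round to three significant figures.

After mixing, C = (7700·25.00 + 530.0·83.00) / 8230 = 236500/8230 = 28.74 mg/L.
Travel time t = 6.01·1000 / 1.1 = 5464 s = 1.518 h.
Half-life 13.8 h → k = ln 2 / 13.8 = 0.05023 h⁻¹ = 1.205 d⁻¹.
Applying C = C₀e^(−kt): 28.74 × 0.9266 = 26.63 mg/L.

26.6 mg/L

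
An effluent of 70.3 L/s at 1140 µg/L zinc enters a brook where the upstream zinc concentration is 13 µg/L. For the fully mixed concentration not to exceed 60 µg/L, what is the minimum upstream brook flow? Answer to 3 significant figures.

Set C_mix = 60: (Q·13.00 + 70.30·1140) / (Q + 70.30) = 60
→ Q = 70.30·(1140 − 60)/(60 − 13.00) = 1615 L/s.

1620 L/s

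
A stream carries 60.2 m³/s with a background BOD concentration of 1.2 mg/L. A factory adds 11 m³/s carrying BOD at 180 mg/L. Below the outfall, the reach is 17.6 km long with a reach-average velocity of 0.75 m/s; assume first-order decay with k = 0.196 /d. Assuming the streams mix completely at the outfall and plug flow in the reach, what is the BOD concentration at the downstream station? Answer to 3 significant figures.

Flow-weighted average: C = (60.20·1.200 + 11.00·180.0) / 71.20 = 2052/71.20 = 28.82 mg/L.
Travel time t = 17.6·1000 / 0.75 = 23470 s = 6.519 h.
After decay, C = 28.82 × e^(−kt) = 28.82 × 0.9482 = 27.33 mg/L.

27.3 mg/L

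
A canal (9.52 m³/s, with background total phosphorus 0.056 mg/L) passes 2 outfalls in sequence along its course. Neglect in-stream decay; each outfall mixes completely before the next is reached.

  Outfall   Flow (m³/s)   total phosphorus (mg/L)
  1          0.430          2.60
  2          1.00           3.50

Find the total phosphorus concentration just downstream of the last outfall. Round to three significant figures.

After outfall 1: Q = 9.520 + 0.4300 = 9.950 m³/s; C = (9.520·0.05600 + 0.4300·2.600)/9.950 = 0.1659 mg/L.
After outfall 2: Q = 9.950 + 1.000 = 10.95 m³/s; C = (9.950·0.1659 + 1.000·3.500)/10.95 = 0.4704 mg/L.

0.470 mg/L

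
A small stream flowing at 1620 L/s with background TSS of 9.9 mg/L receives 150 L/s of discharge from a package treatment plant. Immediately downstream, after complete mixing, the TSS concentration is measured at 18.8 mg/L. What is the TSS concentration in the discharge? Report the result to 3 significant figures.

115 mg/L

Mass balance: 1620·9.900 + 150.0·Cₑ = 1770·18.80
→ Cₑ = (1770·18.80 − 1620·9.900) / 150.0 = 114.9 mg/L.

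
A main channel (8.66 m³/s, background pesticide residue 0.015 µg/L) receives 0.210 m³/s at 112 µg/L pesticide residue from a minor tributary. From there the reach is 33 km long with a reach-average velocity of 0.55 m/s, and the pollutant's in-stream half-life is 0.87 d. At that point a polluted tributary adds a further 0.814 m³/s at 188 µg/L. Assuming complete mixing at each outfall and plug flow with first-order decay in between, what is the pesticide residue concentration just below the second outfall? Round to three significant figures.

17.2 µg/L

After mixing, C = (8.660·0.01500 + 0.2100·112.0) / 8.870 = 23.65/8.870 = 2.666 µg/L; combined flow 8.870 m³/s.
Travel time t = 33·1000 / 0.55 = 60000 s = 16.67 h.
Half-life 0.87 d → k = ln 2 / 0.87 = 0.7967 d⁻¹.
After decay, C = 2.666 × e^(−kt) = 2.666 × 0.5751 = 1.533 µg/L.
At the second outfall, C = (8.870·1.533 + 0.8140·188.0) / (8.870 + 0.8140) = 17.21 µg/L.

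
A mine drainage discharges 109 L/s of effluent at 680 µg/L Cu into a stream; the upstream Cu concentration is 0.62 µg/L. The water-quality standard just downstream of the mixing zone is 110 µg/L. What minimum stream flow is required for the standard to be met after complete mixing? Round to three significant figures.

568 L/s

Set C_mix = 110: (Q·0.6200 + 109.0·680.0) / (Q + 109.0) = 110
→ Q = 109.0·(680.0 − 110)/(110 − 0.6200) = 568.0 L/s.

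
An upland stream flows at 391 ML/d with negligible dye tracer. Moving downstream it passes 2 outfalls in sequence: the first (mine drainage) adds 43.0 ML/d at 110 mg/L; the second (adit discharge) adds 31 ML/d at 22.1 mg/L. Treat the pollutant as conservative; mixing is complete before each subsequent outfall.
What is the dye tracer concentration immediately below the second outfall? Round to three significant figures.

Below outfall 1: Q → 434.0 ML/d, C = (391.0·0 + 43.00·110.0)/434.0 = 10.90 mg/L.
Below outfall 2: Q → 465.0 ML/d, C = (434.0·10.90 + 31.00·22.10)/465.0 = 11.65 mg/L.

11.6 mg/L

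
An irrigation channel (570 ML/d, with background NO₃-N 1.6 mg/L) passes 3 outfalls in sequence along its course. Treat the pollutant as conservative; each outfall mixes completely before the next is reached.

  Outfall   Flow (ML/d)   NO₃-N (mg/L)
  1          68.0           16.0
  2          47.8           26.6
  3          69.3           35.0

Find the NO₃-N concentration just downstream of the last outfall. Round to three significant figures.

After outfall 1: Q = 570.0 + 68.00 = 638.0 ML/d; C = (570.0·1.600 + 68.00·16.00)/638.0 = 3.135 mg/L.
After outfall 2: Q = 638.0 + 47.80 = 685.8 ML/d; C = (638.0·3.135 + 47.80·26.60)/685.8 = 4.770 mg/L.
After outfall 3: Q = 685.8 + 69.30 = 755.1 ML/d; C = (685.8·4.770 + 69.30·35.00)/755.1 = 7.545 mg/L.

7.54 mg/L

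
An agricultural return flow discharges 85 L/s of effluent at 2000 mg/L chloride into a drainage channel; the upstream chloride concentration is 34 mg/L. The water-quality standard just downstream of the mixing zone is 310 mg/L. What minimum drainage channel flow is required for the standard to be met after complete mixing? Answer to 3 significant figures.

Set C_mix = 310: (Q·34.00 + 85.00·2000) / (Q + 85.00) = 310
→ Q = 85.00·(2000 − 310)/(310 − 34.00) = 520.5 L/s.

520 L/s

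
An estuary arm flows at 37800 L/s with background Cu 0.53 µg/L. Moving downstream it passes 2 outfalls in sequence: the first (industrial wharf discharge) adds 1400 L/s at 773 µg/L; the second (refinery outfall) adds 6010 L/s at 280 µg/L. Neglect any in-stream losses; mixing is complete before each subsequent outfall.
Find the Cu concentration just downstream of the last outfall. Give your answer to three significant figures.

61.6 µg/L

After outfall 1: Q = 37800 + 1400 = 39200 L/s; C = (37800·0.5300 + 1400·773.0)/39200 = 28.12 µg/L.
After outfall 2: Q = 39200 + 6010 = 45210 L/s; C = (39200·28.12 + 6010·280.0)/45210 = 61.60 µg/L.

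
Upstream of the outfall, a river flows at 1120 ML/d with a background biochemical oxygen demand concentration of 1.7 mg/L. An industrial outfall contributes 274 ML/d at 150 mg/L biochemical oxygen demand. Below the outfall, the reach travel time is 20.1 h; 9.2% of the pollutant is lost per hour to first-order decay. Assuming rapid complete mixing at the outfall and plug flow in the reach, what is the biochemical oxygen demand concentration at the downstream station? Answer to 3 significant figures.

Conservation of mass: C = (1120·1.700 + 274.0·150.0) / 1394 = 43000/1394 = 30.85 mg/L.
9.2%/h lost → k = −ln(1 − 0.092) = 0.09651 h⁻¹.
Applying C = C₀e^(−kt): 30.85 × 0.1437 = 4.434 mg/L.

4.43 mg/L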